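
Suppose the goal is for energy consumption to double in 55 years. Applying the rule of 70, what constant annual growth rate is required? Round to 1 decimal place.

about 1.3% a year

70 / 55 ≈ 1.27, so about 1.3% a year.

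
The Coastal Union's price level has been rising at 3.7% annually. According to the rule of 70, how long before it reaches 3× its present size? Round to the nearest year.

30 years

One doubling takes 70/3.7 = 18.92 years.
3× is log₂ 3 ≈ 1.58 doublings, so ≈ 1.58 × 18.92 = 30 years.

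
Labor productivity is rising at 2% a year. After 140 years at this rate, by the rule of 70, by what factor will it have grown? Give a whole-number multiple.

Doubling time ≈ 70/2 = 35.00 years.
140/35.00 ≈ 4 doublings, so about 2^4 = 16×.

around 16 times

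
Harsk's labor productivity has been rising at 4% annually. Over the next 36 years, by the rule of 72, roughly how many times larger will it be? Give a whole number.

about 4 times

72/4 ≈ 18.00 years per doubling.
36 years fits 2 doublings: 2^2 = 4.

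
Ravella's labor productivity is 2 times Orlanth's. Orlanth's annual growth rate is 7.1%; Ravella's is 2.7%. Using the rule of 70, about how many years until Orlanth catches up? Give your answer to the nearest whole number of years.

roughly 16 years

What matters is the difference: 4.4 pp.
Rule of 70 on the gap: the ratio halves every 70/4.4 ≈ 15.91 years.
A 2 times gap closes after 1 halving: 1 × 15.91 ≈ 16 years.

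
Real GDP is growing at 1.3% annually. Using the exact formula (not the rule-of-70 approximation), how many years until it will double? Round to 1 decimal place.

t = ln(2) / ln(1 + 0.013) = 0.6931 / 0.012916 ≈ 53.66.

53.7 years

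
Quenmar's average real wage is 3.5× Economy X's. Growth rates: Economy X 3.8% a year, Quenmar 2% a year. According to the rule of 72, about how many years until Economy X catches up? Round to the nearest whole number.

roughly 72 years

What matters is the difference: 1.8 pp.
Rule of 72 on the gap: the ratio halves every 72/1.8 ≈ 40.00 years.
A 3.5× gap takes log₂(3.5) ≈ 1.81 halvings to close: 1.81 × 40.00 ≈ 72 years.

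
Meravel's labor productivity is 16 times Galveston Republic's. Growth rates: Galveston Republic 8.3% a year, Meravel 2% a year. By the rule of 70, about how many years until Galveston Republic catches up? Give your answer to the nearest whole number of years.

≈ 44 years

The growth-rate gap is 8.3% − 2% = 6.3 percentage points.
So the ratio between them halves every 70/6.3 ≈ 11.11 years.
A 16 times gap closes after 4 halvings: 4 × 11.11 ≈ 44 years.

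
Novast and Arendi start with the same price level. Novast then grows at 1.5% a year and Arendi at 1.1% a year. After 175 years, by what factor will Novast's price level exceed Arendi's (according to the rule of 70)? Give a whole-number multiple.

around 2 times

Only the 0.4-point difference matters.
70/0.4 ≈ 175.00 years per doubling of the ratio; 175 years gives 1.00 doublings, so ≈ 2×.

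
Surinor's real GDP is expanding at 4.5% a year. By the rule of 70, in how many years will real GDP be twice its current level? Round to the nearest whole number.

about 16 years

Doubling time ≈ 70 / 4.5 = 15.56 years.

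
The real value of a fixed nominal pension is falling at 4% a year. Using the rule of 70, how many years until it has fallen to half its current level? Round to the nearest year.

The rule works in reverse for decay: 70/4 ≈ 17.50 years to halve.

approximately 18 years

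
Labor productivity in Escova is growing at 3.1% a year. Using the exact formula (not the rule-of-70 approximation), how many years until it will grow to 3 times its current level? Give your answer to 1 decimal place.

36.0 years

t = ln(3) / ln(1 + 0.031) = 1.0986 / 0.030529 ≈ 35.99.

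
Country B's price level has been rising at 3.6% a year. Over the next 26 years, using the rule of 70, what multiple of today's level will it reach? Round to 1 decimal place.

Doubles every ≈ 19.44 years (70/3.6).
26 years is 1.34 doublings; 2^1.34 ≈ 2.5×.

approximately 2.5 times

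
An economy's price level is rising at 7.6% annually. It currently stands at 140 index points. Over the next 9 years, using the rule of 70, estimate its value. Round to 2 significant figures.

around 280 index points

It doubles every 70/7.6 ≈ 9.21 years, so 9 years is 0.98 doublings.
2^0.98 ≈ 1.97; 140 × 1.97 ≈ 280 index points.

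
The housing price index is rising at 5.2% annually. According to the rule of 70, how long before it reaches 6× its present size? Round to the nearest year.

One doubling takes 70/5.2 = 13.46 years.
Reaching 6× takes log₂(6) ≈ 2.58 doublings.
2.58 × 13.46 ≈ 35 years.

around 35 years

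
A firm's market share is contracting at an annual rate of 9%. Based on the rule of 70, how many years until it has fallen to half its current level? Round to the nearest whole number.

about 8 years

Falling at 9%, it halves about every 70/9 = 7.78 years.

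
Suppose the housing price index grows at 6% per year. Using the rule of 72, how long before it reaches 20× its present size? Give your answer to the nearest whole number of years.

One doubling takes 72/6 = 12.00 years.
20× is log₂ 20 ≈ 4.32 doublings, so ≈ 4.32 × 12.00 = 52 years.

approximately 52 years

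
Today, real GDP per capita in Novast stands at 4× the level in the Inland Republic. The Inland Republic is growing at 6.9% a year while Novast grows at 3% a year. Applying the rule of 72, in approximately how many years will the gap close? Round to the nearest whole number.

the Inland Republic gains on Novast at 6.9% − 3% = 3.9 points a year.
At that relative rate the gap halves every 72/3.9 ≈ 18.46 years.
A 4× gap closes after 2 halvings: 2 × 18.46 ≈ 37 years.

about 37 years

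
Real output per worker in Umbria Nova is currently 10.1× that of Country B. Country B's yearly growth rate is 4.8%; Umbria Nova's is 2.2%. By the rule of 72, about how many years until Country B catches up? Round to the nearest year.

What matters is the difference: 2.6 pp.
Rule of 72 on the gap: the ratio halves every 72/2.6 ≈ 27.69 years.
A 10.1× gap takes log₂(10.1) ≈ 3.34 halvings to close: 3.34 × 27.69 ≈ 92 years.

about 92 years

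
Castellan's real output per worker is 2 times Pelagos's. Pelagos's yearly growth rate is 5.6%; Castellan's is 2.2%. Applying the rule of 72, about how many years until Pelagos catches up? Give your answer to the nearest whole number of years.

The growth-rate gap is 5.6% − 2.2% = 3.4 percentage points.
So the ratio between them halves every 72/3.4 ≈ 21.18 years.
A 2 times gap closes after 1 halving: 1 × 21.18 ≈ 21 years.

about 21 years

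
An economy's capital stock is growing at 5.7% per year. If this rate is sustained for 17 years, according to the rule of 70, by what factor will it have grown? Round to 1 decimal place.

roughly 2.6 times

Doubling time ≈ 70/5.7 = 12.28 years.
17 years / 12.28 ≈ 1.38 doublings → factor 2^1.38 ≈ 2.6.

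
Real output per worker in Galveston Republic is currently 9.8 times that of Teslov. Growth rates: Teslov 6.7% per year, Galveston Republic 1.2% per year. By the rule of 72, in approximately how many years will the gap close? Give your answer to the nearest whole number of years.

approximately 43 years

Teslov gains on Galveston Republic at 6.7% − 1.2% = 5.5 points a year.
At that relative rate the gap halves every 72/5.5 ≈ 13.09 years.
A 9.8 times gap takes log₂(9.8) ≈ 3.29 halvings to close: 3.29 × 13.09 ≈ 43 years.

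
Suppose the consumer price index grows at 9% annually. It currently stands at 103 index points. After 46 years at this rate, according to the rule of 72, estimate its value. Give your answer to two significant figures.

It doubles every 72/9 ≈ 8.00 years, so 46 years is 5.75 doublings.
2^5.75 ≈ 53.82; 103 × 53.82 ≈ 5500 index points.

5500 index points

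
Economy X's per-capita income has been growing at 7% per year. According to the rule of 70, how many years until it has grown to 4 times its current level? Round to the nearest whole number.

One doubling takes 70/7 = 10.00 years.
Getting to 4× needs 2 doublings: 2 × 10.00 ≈ 20 years.

roughly 20 years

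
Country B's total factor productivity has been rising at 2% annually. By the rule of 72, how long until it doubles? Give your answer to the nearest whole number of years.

Doubling time ≈ 72 / 2 = 36.00 years.

≈ 36 years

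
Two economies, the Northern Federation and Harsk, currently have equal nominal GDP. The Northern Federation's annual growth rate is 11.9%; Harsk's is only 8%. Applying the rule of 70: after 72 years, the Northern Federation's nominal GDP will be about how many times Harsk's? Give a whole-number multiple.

≈ 16 times

the Northern Federation pulls ahead at 3.9 pp per year, so the ratio doubles every 70/3.9 ≈ 17.95 years.
In 72 years that's 4.01 doublings: 2^4.01 ≈ 16.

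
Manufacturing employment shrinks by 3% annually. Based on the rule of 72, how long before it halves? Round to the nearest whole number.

roughly 24 years

Falling at 3%, it halves about every 72/3 = 24.00 years.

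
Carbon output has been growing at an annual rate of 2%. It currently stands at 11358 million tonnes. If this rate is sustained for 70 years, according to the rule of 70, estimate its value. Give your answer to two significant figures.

It doubles every 70/2 ≈ 35.00 years, so 70 years is 2.00 doublings.
2^2.00 ≈ 4.00; 11358 × 4.00 ≈ 45000 million tonnes.

approximately 45000 million tonnes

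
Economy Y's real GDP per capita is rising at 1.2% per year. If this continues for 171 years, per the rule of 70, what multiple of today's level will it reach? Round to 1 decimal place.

around 7.6 times

Doubling time ≈ 70/1.2 = 58.33 years.
171 years / 58.33 ≈ 2.93 doublings → factor 2^2.93 ≈ 7.6.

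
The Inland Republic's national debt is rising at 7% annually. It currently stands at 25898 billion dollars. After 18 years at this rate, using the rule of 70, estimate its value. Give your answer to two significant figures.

about 90000 billion dollars

It doubles every 70/7 ≈ 10.00 years, so 18 years is 1.80 doublings.
2^1.80 ≈ 3.48; 25898 × 3.48 ≈ 90000 billion dollars.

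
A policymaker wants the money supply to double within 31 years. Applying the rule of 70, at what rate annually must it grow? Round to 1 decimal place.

70 / 31 ≈ 2.26, so about 2.3% annually.

2.3% annually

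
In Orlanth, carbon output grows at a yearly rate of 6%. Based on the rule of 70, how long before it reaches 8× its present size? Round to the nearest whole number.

Doubling time ≈ 70/6 = 11.67 years.
8× is 3 doublings, so 3 × 11.67 ≈ 35 years.

≈ 35 years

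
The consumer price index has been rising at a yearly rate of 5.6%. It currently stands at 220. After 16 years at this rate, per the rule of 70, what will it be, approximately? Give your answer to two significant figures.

roughly 530

It doubles every 70/5.6 ≈ 12.50 years, so 16 years is 1.28 doublings.
2^1.28 ≈ 2.43; 220 × 2.43 ≈ 530.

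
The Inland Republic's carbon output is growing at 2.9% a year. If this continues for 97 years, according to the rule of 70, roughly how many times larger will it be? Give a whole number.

70/2.9 ≈ 24.14 years per doubling.
97 years fits 4 doublings: 2^4 = 16.

about 16 times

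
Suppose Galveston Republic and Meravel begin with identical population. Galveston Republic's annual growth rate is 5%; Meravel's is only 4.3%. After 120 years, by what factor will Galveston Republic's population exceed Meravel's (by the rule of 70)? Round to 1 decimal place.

Rate gap = 5% − 4.3% = 0.7 points.
The ratio doubles every 70/0.7 ≈ 100.00 years.
120/100.00 ≈ 1.20 doublings → ratio ≈ 2^1.20 ≈ 2.3.

approximately 2.3 times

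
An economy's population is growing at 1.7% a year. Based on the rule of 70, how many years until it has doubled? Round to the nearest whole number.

≈ 41 years

Doubling time ≈ 70 / 1.7 = 41.18 years.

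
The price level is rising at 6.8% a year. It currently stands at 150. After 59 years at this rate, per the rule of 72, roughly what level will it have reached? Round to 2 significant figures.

It doubles every 72/6.8 ≈ 10.59 years, so 59 years is 5.57 doublings.
2^5.57 ≈ 47.50; 150 × 47.50 ≈ 7100.

approximately 7100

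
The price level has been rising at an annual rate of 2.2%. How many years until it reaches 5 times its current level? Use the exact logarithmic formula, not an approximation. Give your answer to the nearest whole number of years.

74 years

t = ln(5) / ln(1 + 0.022) = 1.6094 / 0.021761 ≈ 73.96.
≈ 74 years.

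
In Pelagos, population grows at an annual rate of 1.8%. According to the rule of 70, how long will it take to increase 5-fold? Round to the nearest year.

One doubling takes 70/1.8 = 38.89 years.
5× is log₂ 5 ≈ 2.32 doublings, so ≈ 2.32 × 38.89 = 90 years.

≈ 90 years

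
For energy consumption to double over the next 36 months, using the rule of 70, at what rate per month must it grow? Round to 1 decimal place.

1.9%

70 / 36 ≈ 1.94, so about 1.9% per month.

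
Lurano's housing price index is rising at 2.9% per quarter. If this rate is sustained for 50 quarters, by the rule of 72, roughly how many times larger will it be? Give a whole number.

approximately 4 times

At 2.9% one doubling takes ≈ 24.83 quarters; 50 quarters is 2 of them, so ×4.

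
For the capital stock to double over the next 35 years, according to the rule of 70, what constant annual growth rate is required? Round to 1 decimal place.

70 / 35 ≈ 2.00, so about 2.0% a year.

around 2.0%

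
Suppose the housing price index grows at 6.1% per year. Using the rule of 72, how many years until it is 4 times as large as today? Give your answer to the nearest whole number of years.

approximately 24 years

At 6.1% it doubles every 72/6.1 ≈ 11.80 years.
Getting to 4× needs 2 doublings: 2 × 11.80 ≈ 24 years.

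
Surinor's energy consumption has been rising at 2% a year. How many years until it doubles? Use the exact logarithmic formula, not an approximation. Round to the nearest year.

t = ln(2) / ln(1 + 0.02) = 0.6931 / 0.019803 ≈ 35.00.
≈ 35 years.

35 years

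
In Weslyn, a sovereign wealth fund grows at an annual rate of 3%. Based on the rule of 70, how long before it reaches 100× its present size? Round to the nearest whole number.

Doubling time ≈ 70/3 = 23.33 years.
100× is log₂ 100 ≈ 6.64 doublings, so ≈ 6.64 × 23.33 = 155 years.

roughly 155 years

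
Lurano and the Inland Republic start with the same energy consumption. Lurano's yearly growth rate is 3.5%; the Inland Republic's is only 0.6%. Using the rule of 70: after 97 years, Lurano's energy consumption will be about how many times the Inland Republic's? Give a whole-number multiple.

roughly 16 times

Lurano pulls ahead at 2.9 pp per year, so the ratio doubles every 70/2.9 ≈ 24.14 years.
In 97 years that's 4.02 doublings: 2^4.02 ≈ 16.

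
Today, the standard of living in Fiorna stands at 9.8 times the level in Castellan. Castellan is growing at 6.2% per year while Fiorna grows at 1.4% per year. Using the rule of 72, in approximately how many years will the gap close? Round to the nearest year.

What matters is the difference: 4.8 pp.
Rule of 72 on the gap: the ratio halves every 72/4.8 ≈ 15.00 years.
A 9.8 times gap takes log₂(9.8) ≈ 3.29 halvings to close: 3.29 × 15.00 ≈ 49 years.

49 years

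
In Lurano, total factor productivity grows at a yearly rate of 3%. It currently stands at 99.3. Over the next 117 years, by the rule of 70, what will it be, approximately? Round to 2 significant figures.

about 3200

Doubling time ≈ 70/3 = 23.33 years.
117 years is 117/23.33 ≈ 5.02 doublings, a factor of 2^5.02 ≈ 32.45.
99.3 × 32.45 ≈ 3200.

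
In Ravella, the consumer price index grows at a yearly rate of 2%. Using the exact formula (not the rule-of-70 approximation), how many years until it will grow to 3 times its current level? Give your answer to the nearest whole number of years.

t = ln(3) / ln(1 + 0.02) = 1.0986 / 0.019803 ≈ 55.48.
≈ 55 years.

55 years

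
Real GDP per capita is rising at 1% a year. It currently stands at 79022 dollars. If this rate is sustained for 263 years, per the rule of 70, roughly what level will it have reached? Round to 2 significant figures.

Doubling time ≈ 70/1 = 70.00 years.
263 years is 263/70.00 ≈ 3.76 doublings, a factor of 2^3.76 ≈ 13.55.
79022 × 13.55 ≈ 1100000 dollars.

roughly 1100000 dollars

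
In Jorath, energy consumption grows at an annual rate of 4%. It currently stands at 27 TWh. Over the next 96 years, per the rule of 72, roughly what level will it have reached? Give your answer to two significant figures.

It doubles every 72/4 ≈ 18.00 years, so 96 years is 5.33 doublings.
2^5.33 ≈ 40.22; 27 × 40.22 ≈ 1100 TWh.

≈ 1100 TWh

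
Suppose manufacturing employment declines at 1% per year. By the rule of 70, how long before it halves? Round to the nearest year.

approximately 70 years

Falling at 1%, it halves about every 70/1 = 70.00 years.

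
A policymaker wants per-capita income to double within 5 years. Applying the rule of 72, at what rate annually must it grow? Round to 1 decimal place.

72 / 5 ≈ 14.40, so about 14.4% annually.

≈ 14.4%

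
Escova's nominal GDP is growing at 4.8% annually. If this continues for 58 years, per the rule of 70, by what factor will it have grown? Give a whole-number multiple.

≈ 16 times

Doubling time ≈ 70/4.8 = 14.58 years.
58/14.58 ≈ 4 doublings, so about 2^4 = 16×.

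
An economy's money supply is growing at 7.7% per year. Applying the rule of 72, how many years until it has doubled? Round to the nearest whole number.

around 9 years

At 7.7%, doubling takes about 72/7.7 = 9.35 years.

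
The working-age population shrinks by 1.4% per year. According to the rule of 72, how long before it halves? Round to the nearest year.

The rule works in reverse for decay: 72/1.4 ≈ 51.43 years to halve.

about 51 years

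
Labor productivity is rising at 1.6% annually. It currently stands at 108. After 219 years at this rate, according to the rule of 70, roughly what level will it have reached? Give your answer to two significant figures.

Doubling time ≈ 70/1.6 = 43.75 years.
219 years is 219/43.75 ≈ 5.01 doublings, a factor of 2^5.01 ≈ 32.22.
108 × 32.22 ≈ 3500.

about 3500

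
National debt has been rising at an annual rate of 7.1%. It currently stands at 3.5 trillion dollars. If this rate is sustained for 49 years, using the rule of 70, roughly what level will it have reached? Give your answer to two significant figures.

around 110 trillion dollars

Doubling time ≈ 70/7.1 = 9.86 years.
49 years is 49/9.86 ≈ 4.97 doublings, a factor of 2^4.97 ≈ 31.34.
3.5 × 31.34 ≈ 110 trillion dollars.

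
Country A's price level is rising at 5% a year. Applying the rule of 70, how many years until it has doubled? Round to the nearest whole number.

At 5%, doubling takes about 70/5 = 14.00 years.

14 years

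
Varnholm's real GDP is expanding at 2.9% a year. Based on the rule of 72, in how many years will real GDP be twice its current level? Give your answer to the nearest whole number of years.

approximately 25 years

72/2.9 ≈ 24.83, so it doubles roughly every 25 years.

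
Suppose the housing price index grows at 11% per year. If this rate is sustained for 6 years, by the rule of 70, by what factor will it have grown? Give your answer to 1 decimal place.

around 1.9 times

Doubling time ≈ 70/11 = 6.36 years.
6 years / 6.36 ≈ 0.94 doublings → factor 2^0.94 ≈ 1.9.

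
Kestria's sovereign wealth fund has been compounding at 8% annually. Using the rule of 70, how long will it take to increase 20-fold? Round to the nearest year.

around 38 years

One doubling takes 70/8 = 8.75 years.
20× is log₂ 20 ≈ 4.32 doublings, so ≈ 4.32 × 8.75 = 38 years.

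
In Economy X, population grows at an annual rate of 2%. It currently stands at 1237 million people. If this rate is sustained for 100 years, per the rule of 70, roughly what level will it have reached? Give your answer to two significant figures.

about 9000 million people

Doubling time ≈ 70/2 = 35.00 years.
100 years is 100/35.00 ≈ 2.86 doublings, a factor of 2^2.86 ≈ 7.26.
1237 × 7.26 ≈ 9000 million people.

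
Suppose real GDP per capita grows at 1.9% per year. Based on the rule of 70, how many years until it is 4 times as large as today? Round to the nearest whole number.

≈ 74 years

One doubling takes 70/1.9 = 36.84 years.
Getting to 4× needs 2 doublings: 2 × 36.84 ≈ 74 years.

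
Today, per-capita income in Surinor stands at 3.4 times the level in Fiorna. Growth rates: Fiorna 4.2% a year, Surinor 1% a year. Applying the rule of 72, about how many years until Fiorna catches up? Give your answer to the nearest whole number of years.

The growth-rate gap is 4.2% − 1% = 3.2 percentage points.
So the ratio between them halves every 72/3.2 ≈ 22.50 years.
A 3.4 times gap takes log₂(3.4) ≈ 1.77 halvings to close: 1.77 × 22.50 ≈ 40 years.

approximately 40 years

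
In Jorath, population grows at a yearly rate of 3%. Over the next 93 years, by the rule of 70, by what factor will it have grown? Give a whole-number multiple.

roughly 16 times

Doubling time ≈ 70/3 = 23.33 years.
93/23.33 ≈ 4 doublings, so about 2^4 = 16×.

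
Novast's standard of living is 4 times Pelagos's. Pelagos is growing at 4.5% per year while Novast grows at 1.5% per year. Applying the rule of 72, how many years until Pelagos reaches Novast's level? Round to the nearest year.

Pelagos gains on Novast at 4.5% − 1.5% = 3 points a year.
At that relative rate the gap halves every 72/3 ≈ 24.00 years.
A 4 times gap closes after 2 halvings: 2 × 24.00 ≈ 48 years.

roughly 48 years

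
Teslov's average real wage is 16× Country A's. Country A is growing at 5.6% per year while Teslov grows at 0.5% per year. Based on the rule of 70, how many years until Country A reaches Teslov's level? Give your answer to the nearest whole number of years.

Country A gains on Teslov at 5.6% − 0.5% = 5.1 points a year.
At that relative rate the gap halves every 70/5.1 ≈ 13.73 years.
A 16× gap closes after 4 halvings: 4 × 13.73 ≈ 55 years.

around 55 years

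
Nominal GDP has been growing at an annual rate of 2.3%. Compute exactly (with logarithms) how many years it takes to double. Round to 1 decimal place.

30.5 years

t = ln(2) / ln(1 + 0.023) = 0.6931 / 0.022739 ≈ 30.48.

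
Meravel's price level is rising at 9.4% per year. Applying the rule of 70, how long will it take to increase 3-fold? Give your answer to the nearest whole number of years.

about 12 years

Doubling time ≈ 70/9.4 = 7.45 years.
Reaching 3× takes log₂(3) ≈ 1.58 doublings.
1.58 × 7.45 ≈ 12 years.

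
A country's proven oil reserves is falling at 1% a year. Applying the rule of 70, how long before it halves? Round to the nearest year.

Halving time ≈ 70 / 1 = 70.00 → 70 years.

roughly 70 years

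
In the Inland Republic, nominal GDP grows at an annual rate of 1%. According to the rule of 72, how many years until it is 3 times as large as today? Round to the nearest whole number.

114 years

Doubling time ≈ 72/1 = 72.00 years.
3× is log₂ 3 ≈ 1.58 doublings, so ≈ 1.58 × 72.00 = 114 years.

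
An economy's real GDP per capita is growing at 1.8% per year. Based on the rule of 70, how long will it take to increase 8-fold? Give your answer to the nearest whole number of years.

roughly 117 years

At 1.8% it doubles every 70/1.8 ≈ 38.89 years.
Getting to 8× needs 3 doublings: 3 × 38.89 ≈ 117 years.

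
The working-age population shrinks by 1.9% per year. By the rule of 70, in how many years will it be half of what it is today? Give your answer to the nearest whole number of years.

approximately 37 years

Falling at 1.9%, it halves about every 70/1.9 = 36.84 years.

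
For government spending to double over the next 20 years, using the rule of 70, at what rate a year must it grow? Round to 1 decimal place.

70 / 20 ≈ 3.50, so about 3.5% a year.

roughly 3.5% a year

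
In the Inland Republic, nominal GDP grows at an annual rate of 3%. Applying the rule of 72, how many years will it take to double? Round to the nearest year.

Doubling time ≈ 72 / 3 = 24.00 years.

around 24 years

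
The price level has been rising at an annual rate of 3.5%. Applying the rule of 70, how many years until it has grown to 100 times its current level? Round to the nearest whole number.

about 133 years

Doubling time ≈ 70/3.5 = 20.00 years.
Reaching 100× takes log₂(100) ≈ 6.64 doublings.
6.64 × 20.00 ≈ 133 years.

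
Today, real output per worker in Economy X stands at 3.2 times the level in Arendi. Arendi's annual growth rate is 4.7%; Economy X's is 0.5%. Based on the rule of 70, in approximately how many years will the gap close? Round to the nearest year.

approximately 28 years

The growth-rate gap is 4.7% − 0.5% = 4.2 percentage points.
So the ratio between them halves every 70/4.2 ≈ 16.67 years.
A 3.2 times gap takes log₂(3.2) ≈ 1.68 halvings to close: 1.68 × 16.67 ≈ 28 years.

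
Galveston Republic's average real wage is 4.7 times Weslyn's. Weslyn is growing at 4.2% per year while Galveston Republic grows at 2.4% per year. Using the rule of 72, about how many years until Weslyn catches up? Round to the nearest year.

about 89 years

The growth-rate gap is 4.2% − 2.4% = 1.8 percentage points.
So the ratio between them halves every 72/1.8 ≈ 40.00 years.
A 4.7 times gap takes log₂(4.7) ≈ 2.23 halvings to close: 2.23 × 40.00 ≈ 89 years.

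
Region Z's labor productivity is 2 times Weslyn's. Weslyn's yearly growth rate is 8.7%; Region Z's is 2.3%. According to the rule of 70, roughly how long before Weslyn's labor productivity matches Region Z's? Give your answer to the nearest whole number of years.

roughly 11 years

Weslyn gains on Region Z at 8.7% − 2.3% = 6.4 points a year.
At that relative rate the gap halves every 70/6.4 ≈ 10.94 years.
A 2 times gap closes after 1 halving: 1 × 10.94 ≈ 11 years.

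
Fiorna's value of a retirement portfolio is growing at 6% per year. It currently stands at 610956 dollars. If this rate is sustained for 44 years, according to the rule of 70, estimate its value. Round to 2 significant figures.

It doubles every 70/6 ≈ 11.67 years, so 44 years is 3.77 doublings.
2^3.77 ≈ 13.64; 610956 × 13.64 ≈ 8300000 dollars.

roughly 8300000 dollars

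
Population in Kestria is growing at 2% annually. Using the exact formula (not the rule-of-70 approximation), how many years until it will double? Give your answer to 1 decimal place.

35.0 years

t = ln(2) / ln(1 + 0.02) = 0.6931 / 0.019803 ≈ 35.00.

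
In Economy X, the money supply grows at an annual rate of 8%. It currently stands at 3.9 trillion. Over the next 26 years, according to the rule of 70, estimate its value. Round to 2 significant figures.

about 31 trillion

It doubles every 70/8 ≈ 8.75 years, so 26 years is 2.97 doublings.
2^2.97 ≈ 7.84; 3.9 × 7.84 ≈ 31 trillion.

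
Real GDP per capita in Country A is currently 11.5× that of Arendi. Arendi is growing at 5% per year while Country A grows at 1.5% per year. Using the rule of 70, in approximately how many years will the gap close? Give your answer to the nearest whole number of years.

≈ 70 years

Arendi gains on Country A at 5% − 1.5% = 3.5 points a year.
At that relative rate the gap halves every 70/3.5 ≈ 20.00 years.
An 11.5× gap takes log₂(11.5) ≈ 3.52 halvings to close: 3.52 × 20.00 ≈ 70 years.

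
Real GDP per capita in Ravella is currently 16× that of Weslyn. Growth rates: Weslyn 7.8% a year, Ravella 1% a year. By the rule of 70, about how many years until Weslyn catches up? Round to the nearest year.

about 41 years

The growth-rate gap is 7.8% − 1% = 6.8 percentage points.
So the ratio between them halves every 70/6.8 ≈ 10.29 years.
A 16× gap closes after 4 halvings: 4 × 10.29 ≈ 41 years.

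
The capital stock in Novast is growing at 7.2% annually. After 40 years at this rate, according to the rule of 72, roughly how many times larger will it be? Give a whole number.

At 7.2% one doubling takes ≈ 10.00 years; 40 years is 4 of them, so ×16.

about 16 times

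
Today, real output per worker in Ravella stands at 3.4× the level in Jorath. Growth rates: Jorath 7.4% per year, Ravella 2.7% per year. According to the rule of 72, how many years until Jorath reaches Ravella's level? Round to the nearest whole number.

around 27 years

The growth-rate gap is 7.4% − 2.7% = 4.7 percentage points.
So the ratio between them halves every 72/4.7 ≈ 15.32 years.
A 3.4× gap takes log₂(3.4) ≈ 1.77 halvings to close: 1.77 × 15.32 ≈ 27 years.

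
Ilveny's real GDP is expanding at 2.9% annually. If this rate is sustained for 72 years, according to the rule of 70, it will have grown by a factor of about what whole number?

roughly 8 times

Doubling time ≈ 70/2.9 = 24.14 years.
72/24.14 ≈ 3 doublings, so about 2^3 = 8×.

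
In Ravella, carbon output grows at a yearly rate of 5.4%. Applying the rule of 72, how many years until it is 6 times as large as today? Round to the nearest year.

about 34 years

Doubling time ≈ 72/5.4 = 13.33 years.
Reaching 6× takes log₂(6) ≈ 2.58 doublings.
2.58 × 13.33 ≈ 34 years.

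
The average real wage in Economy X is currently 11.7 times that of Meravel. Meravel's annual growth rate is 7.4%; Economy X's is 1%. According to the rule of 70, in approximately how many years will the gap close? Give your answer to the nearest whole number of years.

What matters is the difference: 6.4 pp.
Rule of 70 on the gap: the ratio halves every 70/6.4 ≈ 10.94 years.
An 11.7 times gap takes log₂(11.7) ≈ 3.55 halvings to close: 3.55 × 10.94 ≈ 39 years.

≈ 39 years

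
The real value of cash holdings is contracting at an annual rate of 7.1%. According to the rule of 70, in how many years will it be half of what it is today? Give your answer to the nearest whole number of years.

Halving time ≈ 70 / 7.1 = 9.86 → 10 years.

about 10 years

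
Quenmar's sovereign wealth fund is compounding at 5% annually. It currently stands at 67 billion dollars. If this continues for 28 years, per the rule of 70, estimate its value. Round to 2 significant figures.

around 270 billion dollars

It doubles every 70/5 ≈ 14.00 years, so 28 years is 2.00 doublings.
2^2.00 ≈ 4.00; 67 × 4.00 ≈ 270 billion dollars.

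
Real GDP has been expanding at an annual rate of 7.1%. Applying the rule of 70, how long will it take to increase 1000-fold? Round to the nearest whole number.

approximately 98 years

Doubling time ≈ 70/7.1 = 9.86 years.
Reaching 1000× takes log₂(1000) ≈ 9.97 doublings.
9.97 × 9.86 ≈ 98 years.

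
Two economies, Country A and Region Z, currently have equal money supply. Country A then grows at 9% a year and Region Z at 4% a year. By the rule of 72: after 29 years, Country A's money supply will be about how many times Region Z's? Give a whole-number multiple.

around 4 times

Rate gap = 9% − 4% = 5 points.
The ratio doubles every 72/5 ≈ 14.40 years.
29/14.40 ≈ 2.01 doublings → ratio ≈ 2^2.01 ≈ 4.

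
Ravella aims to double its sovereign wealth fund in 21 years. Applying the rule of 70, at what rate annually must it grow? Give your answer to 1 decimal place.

≈ 3.3% annually

70 / 21 ≈ 3.33, so about 3.3% annually.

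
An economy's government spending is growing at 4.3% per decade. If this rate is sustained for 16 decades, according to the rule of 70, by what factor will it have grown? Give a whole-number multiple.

Doubling time ≈ 70/4.3 = 16.28 decades.
16/16.28 ≈ 1 doubling, so about 2^1 = 2×.

≈ 2 times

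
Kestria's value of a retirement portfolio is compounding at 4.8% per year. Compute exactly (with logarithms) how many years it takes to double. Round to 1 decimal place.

t = ln(2) / ln(1 + 0.048) = 0.6931 / 0.046884 ≈ 14.78.

14.8 years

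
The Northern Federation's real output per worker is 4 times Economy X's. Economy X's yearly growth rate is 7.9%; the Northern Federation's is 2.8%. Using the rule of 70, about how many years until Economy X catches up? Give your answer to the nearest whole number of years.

about 27 years

Economy X gains on the Northern Federation at 7.9% − 2.8% = 5.1 points a year.
At that relative rate the gap halves every 70/5.1 ≈ 13.73 years.
A 4 times gap closes after 2 halvings: 2 × 13.73 ≈ 27 years.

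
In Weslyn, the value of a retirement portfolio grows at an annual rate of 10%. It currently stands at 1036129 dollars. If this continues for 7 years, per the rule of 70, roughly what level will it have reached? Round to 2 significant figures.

It doubles every 70/10 ≈ 7.00 years, so 7 years is 1.00 doublings.
2^1.00 ≈ 2.00; 1036129 × 2.00 ≈ 2100000 dollars.

≈ 2100000 dollars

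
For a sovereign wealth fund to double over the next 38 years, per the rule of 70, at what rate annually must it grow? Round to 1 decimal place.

approximately 1.8% annually

70 / 38 ≈ 1.84, so about 1.8% annually.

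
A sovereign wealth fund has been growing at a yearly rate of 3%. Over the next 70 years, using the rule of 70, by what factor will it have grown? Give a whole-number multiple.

70/3 ≈ 23.33 years per doubling.
70 years fits 3 doublings: 2^3 = 8.

around 8 times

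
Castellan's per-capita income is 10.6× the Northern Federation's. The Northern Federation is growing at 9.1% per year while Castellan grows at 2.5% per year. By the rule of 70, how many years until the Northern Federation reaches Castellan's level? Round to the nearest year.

the Northern Federation gains on Castellan at 9.1% − 2.5% = 6.6 points a year.
At that relative rate the gap halves every 70/6.6 ≈ 10.61 years.
A 10.6× gap takes log₂(10.6) ≈ 3.41 halvings to close: 3.41 × 10.61 ≈ 36 years.

around 36 years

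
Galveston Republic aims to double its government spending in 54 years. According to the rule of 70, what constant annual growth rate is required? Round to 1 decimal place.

1.3%

70 / 54 ≈ 1.30, so about 1.3% annually.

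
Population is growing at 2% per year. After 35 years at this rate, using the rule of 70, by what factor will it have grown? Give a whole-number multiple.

around 2 times

Doubling time ≈ 70/2 = 35.00 years.
35/35.00 ≈ 1 doubling, so about 2^1 = 2×.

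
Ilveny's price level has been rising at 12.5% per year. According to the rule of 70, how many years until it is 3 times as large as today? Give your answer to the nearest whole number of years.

approximately 9 years

At 12.5% it doubles every 70/12.5 ≈ 5.60 years.
Reaching 3× takes log₂(3) ≈ 1.58 doublings.
1.58 × 5.60 ≈ 9 years.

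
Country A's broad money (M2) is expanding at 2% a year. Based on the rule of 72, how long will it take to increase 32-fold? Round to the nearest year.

≈ 180 years

Doubling time ≈ 72/2 = 36.00 years.
Getting to 32× needs 5 doublings: 5 × 36.00 ≈ 180 years.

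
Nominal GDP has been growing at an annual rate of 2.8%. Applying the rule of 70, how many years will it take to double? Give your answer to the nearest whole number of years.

At 2.8%, doubling takes about 70/2.8 = 25.00 years.

approximately 25 years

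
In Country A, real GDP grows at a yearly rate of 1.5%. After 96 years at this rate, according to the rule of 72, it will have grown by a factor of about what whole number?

roughly 4 times

72/1.5 ≈ 48.00 years per doubling.
96 years fits 2 doublings: 2^2 = 4.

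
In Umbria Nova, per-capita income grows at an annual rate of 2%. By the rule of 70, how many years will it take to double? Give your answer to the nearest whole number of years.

around 35 years

70/2 ≈ 35.00, so it doubles roughly every 35 years.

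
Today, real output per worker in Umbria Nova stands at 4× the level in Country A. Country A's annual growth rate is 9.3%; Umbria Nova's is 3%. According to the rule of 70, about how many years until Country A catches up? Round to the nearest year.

around 22 years

The growth-rate gap is 9.3% − 3% = 6.3 percentage points.
So the ratio between them halves every 70/6.3 ≈ 11.11 years.
A 4× gap closes after 2 halvings: 2 × 11.11 ≈ 22 years.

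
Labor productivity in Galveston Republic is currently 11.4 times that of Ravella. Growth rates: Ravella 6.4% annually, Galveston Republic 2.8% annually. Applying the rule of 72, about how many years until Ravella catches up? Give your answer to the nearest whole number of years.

about 70 years

Ravella gains on Galveston Republic at 6.4% − 2.8% = 3.6 points a year.
At that relative rate the gap halves every 72/3.6 ≈ 20.00 years.
An 11.4 times gap takes log₂(11.4) ≈ 3.51 halvings to close: 3.51 × 20.00 ≈ 70 years.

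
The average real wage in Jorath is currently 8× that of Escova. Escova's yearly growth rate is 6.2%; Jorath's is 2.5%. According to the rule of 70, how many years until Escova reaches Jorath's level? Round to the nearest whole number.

approximately 57 years

The growth-rate gap is 6.2% − 2.5% = 3.7 percentage points.
So the ratio between them halves every 70/3.7 ≈ 18.92 years.
An 8× gap closes after 3 halvings: 3 × 18.92 ≈ 57 years.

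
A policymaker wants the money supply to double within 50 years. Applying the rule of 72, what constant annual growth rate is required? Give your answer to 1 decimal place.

72 / 50 ≈ 1.44, so about 1.4% a year.

≈ 1.4%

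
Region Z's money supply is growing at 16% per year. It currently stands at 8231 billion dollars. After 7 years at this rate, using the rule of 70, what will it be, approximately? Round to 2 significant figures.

Doubling time ≈ 70/16 = 4.38 years.
7 years is 7/4.38 ≈ 1.60 doublings, a factor of 2^1.60 ≈ 3.03.
8231 × 3.03 ≈ 25000 billion dollars.

about 25000 billion dollars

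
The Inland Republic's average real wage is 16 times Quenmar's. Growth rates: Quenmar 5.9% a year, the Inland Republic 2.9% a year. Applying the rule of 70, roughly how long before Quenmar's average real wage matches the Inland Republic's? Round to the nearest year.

≈ 93 years

Quenmar gains on the Inland Republic at 5.9% − 2.9% = 3 points a year.
At that relative rate the gap halves every 70/3 ≈ 23.33 years.
A 16 times gap closes after 4 halvings: 4 × 23.33 ≈ 93 years.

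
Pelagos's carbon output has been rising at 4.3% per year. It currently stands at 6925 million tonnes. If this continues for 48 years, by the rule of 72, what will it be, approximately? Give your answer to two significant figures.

approximately 51000 million tonnes

It doubles every 72/4.3 ≈ 16.74 years, so 48 years is 2.87 doublings.
2^2.87 ≈ 7.31; 6925 × 7.31 ≈ 51000 million tonnes.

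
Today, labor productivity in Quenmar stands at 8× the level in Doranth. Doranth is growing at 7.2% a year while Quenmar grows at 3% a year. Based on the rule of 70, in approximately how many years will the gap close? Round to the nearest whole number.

The growth-rate gap is 7.2% − 3% = 4.2 percentage points.
So the ratio between them halves every 70/4.2 ≈ 16.67 years.
An 8× gap closes after 3 halvings: 3 × 16.67 ≈ 50 years.

about 50 years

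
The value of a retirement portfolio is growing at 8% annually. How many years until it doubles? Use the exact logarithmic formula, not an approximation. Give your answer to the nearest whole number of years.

t = ln(2) / ln(1 + 0.08) = 0.6931 / 0.076961 ≈ 9.01.
≈ 9 years.

9 years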